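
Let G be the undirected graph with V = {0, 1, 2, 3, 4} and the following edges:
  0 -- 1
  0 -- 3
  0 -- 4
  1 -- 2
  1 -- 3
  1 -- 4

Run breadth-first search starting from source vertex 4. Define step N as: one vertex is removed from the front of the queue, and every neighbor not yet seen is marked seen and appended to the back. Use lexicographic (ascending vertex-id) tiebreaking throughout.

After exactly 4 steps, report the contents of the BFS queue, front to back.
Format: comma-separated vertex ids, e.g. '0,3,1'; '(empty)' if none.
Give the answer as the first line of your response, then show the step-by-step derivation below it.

2

step 1: dequeue 4; queue=[0,1]; order=4
step 2: dequeue 0; queue=[1,3]; order=4,0
step 3: dequeue 1; queue=[3,2]; order=4,0,1
step 4: dequeue 3; queue=[2]; order=4,0,1,3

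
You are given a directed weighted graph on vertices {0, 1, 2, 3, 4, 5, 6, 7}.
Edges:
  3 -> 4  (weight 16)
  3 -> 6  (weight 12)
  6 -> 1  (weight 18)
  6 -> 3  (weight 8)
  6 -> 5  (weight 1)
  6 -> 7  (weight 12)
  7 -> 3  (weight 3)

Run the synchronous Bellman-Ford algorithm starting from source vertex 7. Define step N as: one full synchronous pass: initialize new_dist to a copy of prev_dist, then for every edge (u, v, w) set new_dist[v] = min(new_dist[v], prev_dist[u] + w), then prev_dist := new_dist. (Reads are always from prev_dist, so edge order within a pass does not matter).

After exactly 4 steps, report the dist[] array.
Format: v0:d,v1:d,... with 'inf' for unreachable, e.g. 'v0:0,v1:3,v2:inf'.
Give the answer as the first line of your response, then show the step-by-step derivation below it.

v0:inf,v1:33,v2:inf,v3:3,v4:19,v5:16,v6:15,v7:0

step 1: dist = v0:inf,v1:inf,v2:inf,v3:3,v4:inf,v5:inf,v6:inf,v7:0
step 2: dist = v0:inf,v1:inf,v2:inf,v3:3,v4:19,v5:inf,v6:15,v7:0
step 3: dist = v0:inf,v1:33,v2:inf,v3:3,v4:19,v5:16,v6:15,v7:0
step 4: dist = v0:inf,v1:33,v2:inf,v3:3,v4:19,v5:16,v6:15,v7:0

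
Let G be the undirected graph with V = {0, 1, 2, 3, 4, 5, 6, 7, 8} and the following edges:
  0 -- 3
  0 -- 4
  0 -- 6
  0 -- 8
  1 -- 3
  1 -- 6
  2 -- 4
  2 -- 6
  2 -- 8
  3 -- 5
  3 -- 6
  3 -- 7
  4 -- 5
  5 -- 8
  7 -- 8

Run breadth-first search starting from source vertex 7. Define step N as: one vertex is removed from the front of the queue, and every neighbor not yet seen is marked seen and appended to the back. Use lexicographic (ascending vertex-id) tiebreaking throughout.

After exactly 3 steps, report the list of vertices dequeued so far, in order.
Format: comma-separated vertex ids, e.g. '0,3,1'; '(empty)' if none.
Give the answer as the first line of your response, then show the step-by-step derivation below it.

7,3,8

step 1: dequeue 7; queue=[3,8]; order=7
step 2: dequeue 3; queue=[8,0,1,5,6]; order=7,3
step 3: dequeue 8; queue=[0,1,5,6,2]; order=7,3,8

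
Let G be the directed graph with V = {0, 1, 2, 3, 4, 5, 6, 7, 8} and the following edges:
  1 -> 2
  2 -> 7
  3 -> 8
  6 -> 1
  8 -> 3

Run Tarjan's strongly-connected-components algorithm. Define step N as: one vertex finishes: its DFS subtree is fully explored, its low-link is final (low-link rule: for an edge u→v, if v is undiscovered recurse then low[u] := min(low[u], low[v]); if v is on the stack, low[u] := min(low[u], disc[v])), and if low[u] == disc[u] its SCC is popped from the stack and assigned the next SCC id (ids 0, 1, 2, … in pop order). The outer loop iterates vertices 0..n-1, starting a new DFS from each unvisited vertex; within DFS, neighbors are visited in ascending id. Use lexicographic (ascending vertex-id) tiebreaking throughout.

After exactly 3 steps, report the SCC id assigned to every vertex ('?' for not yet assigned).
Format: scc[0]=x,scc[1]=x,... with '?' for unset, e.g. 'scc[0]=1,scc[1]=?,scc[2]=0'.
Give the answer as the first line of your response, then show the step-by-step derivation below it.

scc[0]=0,scc[1]=?,scc[2]=2,scc[3]=?,scc[4]=?,scc[5]=?,scc[6]=?,scc[7]=1,scc[8]=?

step 1: low=(low[0]=0,low[1]=?,low[2]=?,low[3]=?,low[4]=?,low[5]=?,low[6]=?,low[7]=?,low[8]=?); scc=(scc[0]=0,scc[1]=?,scc[2]=?,scc[3]=?,scc[4]=?,scc[5]=?,scc[6]=?,scc[7]=?,scc[8]=?)
step 2: low=(low[0]=0,low[1]=1,low[2]=2,low[3]=?,low[4]=?,low[5]=?,low[6]=?,low[7]=3,low[8]=?); scc=(scc[0]=0,scc[1]=?,scc[2]=?,scc[3]=?,scc[4]=?,scc[5]=?,scc[6]=?,scc[7]=1,scc[8]=?)
step 3: low=(low[0]=0,low[1]=1,low[2]=2,low[3]=?,low[4]=?,low[5]=?,low[6]=?,low[7]=3,low[8]=?); scc=(scc[0]=0,scc[1]=?,scc[2]=2,scc[3]=?,scc[4]=?,scc[5]=?,scc[6]=?,scc[7]=1,scc[8]=?)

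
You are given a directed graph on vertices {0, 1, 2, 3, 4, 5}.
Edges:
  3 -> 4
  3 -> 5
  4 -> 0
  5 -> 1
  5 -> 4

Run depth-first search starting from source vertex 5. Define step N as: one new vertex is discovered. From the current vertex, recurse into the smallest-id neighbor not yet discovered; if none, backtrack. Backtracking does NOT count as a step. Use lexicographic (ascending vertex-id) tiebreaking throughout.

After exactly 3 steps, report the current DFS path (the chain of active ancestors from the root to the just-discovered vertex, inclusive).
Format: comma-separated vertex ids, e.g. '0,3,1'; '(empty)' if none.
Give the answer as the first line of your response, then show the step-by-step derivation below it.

5,4

step 1: discover 5; path=5; order=5
step 2: discover 1; path=5>1; order=5,1
step 3: discover 4; path=5>4; order=5,1,4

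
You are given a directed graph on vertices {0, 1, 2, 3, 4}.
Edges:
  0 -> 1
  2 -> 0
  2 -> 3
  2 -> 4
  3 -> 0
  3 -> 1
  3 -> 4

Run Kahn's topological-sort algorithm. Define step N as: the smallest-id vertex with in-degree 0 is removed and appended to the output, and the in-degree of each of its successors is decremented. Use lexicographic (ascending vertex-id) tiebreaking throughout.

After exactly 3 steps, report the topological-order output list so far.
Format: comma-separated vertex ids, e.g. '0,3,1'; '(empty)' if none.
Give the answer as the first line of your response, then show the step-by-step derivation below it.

2,3,0

step 1: output 2; order=[2]; indeg=(1,2,0,0,1)
step 2: output 3; order=[2,3]; indeg=(0,1,0,0,0)
step 3: output 0; order=[2,3,0]; indeg=(0,0,0,0,0)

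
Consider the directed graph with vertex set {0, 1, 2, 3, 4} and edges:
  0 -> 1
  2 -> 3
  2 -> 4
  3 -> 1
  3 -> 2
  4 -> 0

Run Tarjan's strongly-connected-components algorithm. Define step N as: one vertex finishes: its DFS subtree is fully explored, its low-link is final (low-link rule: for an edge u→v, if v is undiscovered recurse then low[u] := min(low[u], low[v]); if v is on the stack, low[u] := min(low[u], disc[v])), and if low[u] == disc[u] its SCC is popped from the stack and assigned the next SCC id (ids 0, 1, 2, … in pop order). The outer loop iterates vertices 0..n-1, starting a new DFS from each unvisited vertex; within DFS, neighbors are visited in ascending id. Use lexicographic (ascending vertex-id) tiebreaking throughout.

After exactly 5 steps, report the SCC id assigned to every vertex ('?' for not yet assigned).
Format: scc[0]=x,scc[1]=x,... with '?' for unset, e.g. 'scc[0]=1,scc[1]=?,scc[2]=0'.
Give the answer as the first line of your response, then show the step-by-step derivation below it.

scc[0]=1,scc[1]=0,scc[2]=3,scc[3]=3,scc[4]=2

step 1: low=(low[0]=0,low[1]=1,low[2]=?,low[3]=?,low[4]=?); scc=(scc[0]=?,scc[1]=0,scc[2]=?,scc[3]=?,scc[4]=?)
step 2: low=(low[0]=0,low[1]=1,low[2]=?,low[3]=?,low[4]=?); scc=(scc[0]=1,scc[1]=0,scc[2]=?,scc[3]=?,scc[4]=?)
step 3: low=(low[0]=0,low[1]=1,low[2]=2,low[3]=2,low[4]=?); scc=(scc[0]=1,scc[1]=0,scc[2]=?,scc[3]=?,scc[4]=?)
step 4: low=(low[0]=0,low[1]=1,low[2]=2,low[3]=2,low[4]=4); scc=(scc[0]=1,scc[1]=0,scc[2]=?,scc[3]=?,scc[4]=2)
step 5: low=(low[0]=0,low[1]=1,low[2]=2,low[3]=2,low[4]=4); scc=(scc[0]=1,scc[1]=0,scc[2]=3,scc[3]=3,scc[4]=2)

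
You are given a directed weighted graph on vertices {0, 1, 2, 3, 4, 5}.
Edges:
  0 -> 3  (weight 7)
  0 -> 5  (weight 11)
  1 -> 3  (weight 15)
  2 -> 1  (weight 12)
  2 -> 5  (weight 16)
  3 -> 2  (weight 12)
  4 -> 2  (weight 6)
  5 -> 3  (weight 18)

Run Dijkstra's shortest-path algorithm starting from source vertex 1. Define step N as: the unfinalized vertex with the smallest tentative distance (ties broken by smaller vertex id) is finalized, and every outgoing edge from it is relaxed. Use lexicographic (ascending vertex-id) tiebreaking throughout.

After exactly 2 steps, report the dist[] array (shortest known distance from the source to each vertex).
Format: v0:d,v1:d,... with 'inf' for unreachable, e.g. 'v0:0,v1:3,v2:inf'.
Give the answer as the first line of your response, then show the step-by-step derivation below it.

v0:inf,v1:0,v2:27,v3:15,v4:inf,v5:inf

step 1: dist = v0:inf,v1:0,v2:inf,v3:15,v4:inf,v5:inf
step 2: dist = v0:inf,v1:0,v2:27,v3:15,v4:inf,v5:inf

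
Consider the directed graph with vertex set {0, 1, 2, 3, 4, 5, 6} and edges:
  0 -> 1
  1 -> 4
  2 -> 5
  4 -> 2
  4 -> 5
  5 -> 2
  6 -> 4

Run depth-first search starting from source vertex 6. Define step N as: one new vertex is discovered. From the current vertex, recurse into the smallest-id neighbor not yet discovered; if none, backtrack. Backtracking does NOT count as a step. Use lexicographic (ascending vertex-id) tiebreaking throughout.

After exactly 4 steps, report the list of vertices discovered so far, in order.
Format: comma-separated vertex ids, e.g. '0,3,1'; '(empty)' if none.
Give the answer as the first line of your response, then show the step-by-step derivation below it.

6,4,2,5

step 1: discover 6; path=6; order=6
step 2: discover 4; path=6>4; order=6,4
step 3: discover 2; path=6>4>2; order=6,4,2
step 4: discover 5; path=6>4>2>5; order=6,4,2,5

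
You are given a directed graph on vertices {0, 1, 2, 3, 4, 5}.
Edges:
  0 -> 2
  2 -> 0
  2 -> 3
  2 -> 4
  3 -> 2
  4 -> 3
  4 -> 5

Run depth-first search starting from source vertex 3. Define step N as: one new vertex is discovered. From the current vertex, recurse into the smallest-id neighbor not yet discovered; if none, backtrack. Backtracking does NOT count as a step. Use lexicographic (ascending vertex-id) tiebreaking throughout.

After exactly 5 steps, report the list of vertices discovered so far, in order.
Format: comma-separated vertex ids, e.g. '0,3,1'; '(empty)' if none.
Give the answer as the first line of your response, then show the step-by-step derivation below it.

3,2,0,4,5

step 1: discover 3; path=3; order=3
step 2: discover 2; path=3>2; order=3,2
step 3: discover 0; path=3>2>0; order=3,2,0
step 4: discover 4; path=3>2>4; order=3,2,0,4
step 5: discover 5; path=3>2>4>5; order=3,2,0,4,5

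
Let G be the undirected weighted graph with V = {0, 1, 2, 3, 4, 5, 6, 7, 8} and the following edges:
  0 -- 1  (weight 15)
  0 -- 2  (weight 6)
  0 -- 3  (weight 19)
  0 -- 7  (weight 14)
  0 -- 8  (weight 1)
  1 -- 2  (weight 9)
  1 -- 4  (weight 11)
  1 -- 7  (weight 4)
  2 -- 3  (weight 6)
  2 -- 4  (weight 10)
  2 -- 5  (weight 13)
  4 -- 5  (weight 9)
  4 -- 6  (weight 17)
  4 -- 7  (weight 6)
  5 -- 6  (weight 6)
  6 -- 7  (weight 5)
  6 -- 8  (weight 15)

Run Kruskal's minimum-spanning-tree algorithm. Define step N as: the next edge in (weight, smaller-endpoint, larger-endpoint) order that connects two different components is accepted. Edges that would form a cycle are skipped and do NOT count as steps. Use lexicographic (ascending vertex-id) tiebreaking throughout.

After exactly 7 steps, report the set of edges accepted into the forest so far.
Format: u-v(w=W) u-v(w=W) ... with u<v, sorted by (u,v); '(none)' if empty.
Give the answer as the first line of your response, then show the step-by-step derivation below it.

0-2(w=6) 0-8(w=1) 1-7(w=4) 2-3(w=6) 4-7(w=6) 5-6(w=6) 6-7(w=5)

step 1: add edge 0-8 (w=1); MST = {0-8(w=1)}
step 2: add edge 1-7 (w=4); MST = {0-8(w=1) 1-7(w=4)}
step 3: add edge 6-7 (w=5); MST = {0-8(w=1) 1-7(w=4) 6-7(w=5)}
step 4: add edge 0-2 (w=6); MST = {0-2(w=6) 0-8(w=1) 1-7(w=4) 6-7(w=5)}
step 5: add edge 2-3 (w=6); MST = {0-2(w=6) 0-8(w=1) 1-7(w=4) 2-3(w=6) 6-7(w=5)}
step 6: add edge 4-7 (w=6); MST = {0-2(w=6) 0-8(w=1) 1-7(w=4) 2-3(w=6) 4-7(w=6) 6-7(w=5)}
step 7: add edge 5-6 (w=6); MST = {0-2(w=6) 0-8(w=1) 1-7(w=4) 2-3(w=6) 4-7(w=6) 5-6(w=6) 6-7(w=5)}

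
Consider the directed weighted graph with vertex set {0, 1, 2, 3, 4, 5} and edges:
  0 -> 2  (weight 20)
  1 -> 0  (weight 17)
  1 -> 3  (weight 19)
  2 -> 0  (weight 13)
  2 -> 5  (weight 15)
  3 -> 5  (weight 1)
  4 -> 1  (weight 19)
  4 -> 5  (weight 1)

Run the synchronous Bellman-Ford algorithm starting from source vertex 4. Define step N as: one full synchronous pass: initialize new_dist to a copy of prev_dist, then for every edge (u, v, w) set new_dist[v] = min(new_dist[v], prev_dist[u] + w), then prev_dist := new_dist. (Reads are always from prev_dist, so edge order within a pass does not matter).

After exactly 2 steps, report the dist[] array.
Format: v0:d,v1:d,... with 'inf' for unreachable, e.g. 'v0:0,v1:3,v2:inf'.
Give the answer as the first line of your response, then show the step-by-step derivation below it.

v0:36,v1:19,v2:inf,v3:38,v4:0,v5:1

step 1: dist = v0:inf,v1:19,v2:inf,v3:inf,v4:0,v5:1
step 2: dist = v0:36,v1:19,v2:inf,v3:38,v4:0,v5:1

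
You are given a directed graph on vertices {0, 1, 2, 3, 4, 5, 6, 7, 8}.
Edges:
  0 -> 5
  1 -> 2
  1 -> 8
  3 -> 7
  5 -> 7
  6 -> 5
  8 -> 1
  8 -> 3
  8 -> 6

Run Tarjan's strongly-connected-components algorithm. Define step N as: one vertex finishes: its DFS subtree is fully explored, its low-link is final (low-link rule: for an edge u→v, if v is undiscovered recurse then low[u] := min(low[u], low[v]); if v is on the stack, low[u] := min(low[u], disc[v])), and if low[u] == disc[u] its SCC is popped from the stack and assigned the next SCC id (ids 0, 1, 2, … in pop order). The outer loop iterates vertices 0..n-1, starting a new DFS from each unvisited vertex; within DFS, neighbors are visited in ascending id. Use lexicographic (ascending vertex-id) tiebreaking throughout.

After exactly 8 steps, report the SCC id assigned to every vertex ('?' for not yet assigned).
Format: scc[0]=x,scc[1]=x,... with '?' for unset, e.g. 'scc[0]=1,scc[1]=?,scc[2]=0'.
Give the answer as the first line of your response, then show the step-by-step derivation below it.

scc[0]=2,scc[1]=6,scc[2]=3,scc[3]=4,scc[4]=?,scc[5]=1,scc[6]=5,scc[7]=0,scc[8]=6

step 1: low=(low[0]=0,low[1]=?,low[2]=?,low[3]=?,low[4]=?,low[5]=1,low[6]=?,low[7]=2,low[8]=?); scc=(scc[0]=?,scc[1]=?,scc[2]=?,scc[3]=?,scc[4]=?,scc[5]=?,scc[6]=?,scc[7]=0,scc[8]=?)
step 2: low=(low[0]=0,low[1]=?,low[2]=?,low[3]=?,low[4]=?,low[5]=1,low[6]=?,low[7]=2,low[8]=?); scc=(scc[0]=?,scc[1]=?,scc[2]=?,scc[3]=?,scc[4]=?,scc[5]=1,scc[6]=?,scc[7]=0,scc[8]=?)
step 3: low=(low[0]=0,low[1]=?,low[2]=?,low[3]=?,low[4]=?,low[5]=1,low[6]=?,low[7]=2,low[8]=?); scc=(scc[0]=2,scc[1]=?,scc[2]=?,scc[3]=?,scc[4]=?,scc[5]=1,scc[6]=?,scc[7]=0,scc[8]=?)
step 4: low=(low[0]=0,low[1]=3,low[2]=4,low[3]=?,low[4]=?,low[5]=1,low[6]=?,low[7]=2,low[8]=?); scc=(scc[0]=2,scc[1]=?,scc[2]=3,scc[3]=?,scc[4]=?,scc[5]=1,scc[6]=?,scc[7]=0,scc[8]=?)
step 5: low=(low[0]=0,low[1]=3,low[2]=4,low[3]=6,low[4]=?,low[5]=1,low[6]=?,low[7]=2,low[8]=3); scc=(scc[0]=2,scc[1]=?,scc[2]=3,scc[3]=4,scc[4]=?,scc[5]=1,scc[6]=?,scc[7]=0,scc[8]=?)
step 6: low=(low[0]=0,low[1]=3,low[2]=4,low[3]=6,low[4]=?,low[5]=1,low[6]=7,low[7]=2,low[8]=3); scc=(scc[0]=2,scc[1]=?,scc[2]=3,scc[3]=4,scc[4]=?,scc[5]=1,scc[6]=5,scc[7]=0,scc[8]=?)
step 7: low=(low[0]=0,low[1]=3,low[2]=4,low[3]=6,low[4]=?,low[5]=1,low[6]=7,low[7]=2,low[8]=3); scc=(scc[0]=2,scc[1]=?,scc[2]=3,scc[3]=4,scc[4]=?,scc[5]=1,scc[6]=5,scc[7]=0,scc[8]=?)
step 8: low=(low[0]=0,low[1]=3,low[2]=4,low[3]=6,low[4]=?,low[5]=1,low[6]=7,low[7]=2,low[8]=3); scc=(scc[0]=2,scc[1]=6,scc[2]=3,scc[3]=4,scc[4]=?,scc[5]=1,scc[6]=5,scc[7]=0,scc[8]=6)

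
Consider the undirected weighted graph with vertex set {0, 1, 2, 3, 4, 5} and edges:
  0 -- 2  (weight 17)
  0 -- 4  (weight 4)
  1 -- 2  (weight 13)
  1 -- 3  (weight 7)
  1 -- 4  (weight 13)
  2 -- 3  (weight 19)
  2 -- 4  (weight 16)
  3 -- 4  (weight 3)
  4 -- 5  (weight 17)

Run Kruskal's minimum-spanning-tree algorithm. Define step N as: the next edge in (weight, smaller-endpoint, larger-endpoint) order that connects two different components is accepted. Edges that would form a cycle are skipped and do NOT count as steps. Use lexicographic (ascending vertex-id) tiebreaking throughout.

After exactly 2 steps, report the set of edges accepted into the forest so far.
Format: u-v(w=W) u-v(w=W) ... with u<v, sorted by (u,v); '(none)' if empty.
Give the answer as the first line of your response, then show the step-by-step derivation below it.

0-4(w=4) 3-4(w=3)

step 1: add edge 3-4 (w=3); MST = {3-4(w=3)}
step 2: add edge 0-4 (w=4); MST = {0-4(w=4) 3-4(w=3)}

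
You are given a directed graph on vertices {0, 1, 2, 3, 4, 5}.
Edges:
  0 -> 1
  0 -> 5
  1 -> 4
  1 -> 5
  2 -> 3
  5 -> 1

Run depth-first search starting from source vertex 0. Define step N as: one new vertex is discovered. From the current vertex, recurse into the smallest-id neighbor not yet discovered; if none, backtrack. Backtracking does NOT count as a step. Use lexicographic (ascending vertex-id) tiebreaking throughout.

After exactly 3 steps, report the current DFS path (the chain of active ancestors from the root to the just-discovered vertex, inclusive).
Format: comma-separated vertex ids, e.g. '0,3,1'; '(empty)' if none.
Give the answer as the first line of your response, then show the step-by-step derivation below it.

0,1,4

step 1: discover 0; path=0; order=0
step 2: discover 1; path=0>1; order=0,1
step 3: discover 4; path=0>1>4; order=0,1,4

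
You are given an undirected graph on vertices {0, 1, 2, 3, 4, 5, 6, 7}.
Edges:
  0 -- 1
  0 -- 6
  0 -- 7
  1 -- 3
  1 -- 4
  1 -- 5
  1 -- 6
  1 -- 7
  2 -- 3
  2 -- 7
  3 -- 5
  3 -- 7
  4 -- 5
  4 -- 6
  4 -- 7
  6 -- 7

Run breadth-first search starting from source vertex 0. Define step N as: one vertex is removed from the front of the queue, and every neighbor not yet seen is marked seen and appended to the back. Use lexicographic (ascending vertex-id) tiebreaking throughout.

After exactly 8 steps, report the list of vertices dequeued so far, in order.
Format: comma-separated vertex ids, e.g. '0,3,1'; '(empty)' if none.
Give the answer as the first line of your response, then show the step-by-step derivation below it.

0,1,6,7,3,4,5,2

step 1: dequeue 0; queue=[1,6,7]; order=0
step 2: dequeue 1; queue=[6,7,3,4,5]; order=0,1
step 3: dequeue 6; queue=[7,3,4,5]; order=0,1,6
step 4: dequeue 7; queue=[3,4,5,2]; order=0,1,6,7
step 5: dequeue 3; queue=[4,5,2]; order=0,1,6,7,3
step 6: dequeue 4; queue=[5,2]; order=0,1,6,7,3,4
step 7: dequeue 5; queue=[2]; order=0,1,6,7,3,4,5
step 8: dequeue 2; queue=[(empty)]; order=0,1,6,7,3,4,5,2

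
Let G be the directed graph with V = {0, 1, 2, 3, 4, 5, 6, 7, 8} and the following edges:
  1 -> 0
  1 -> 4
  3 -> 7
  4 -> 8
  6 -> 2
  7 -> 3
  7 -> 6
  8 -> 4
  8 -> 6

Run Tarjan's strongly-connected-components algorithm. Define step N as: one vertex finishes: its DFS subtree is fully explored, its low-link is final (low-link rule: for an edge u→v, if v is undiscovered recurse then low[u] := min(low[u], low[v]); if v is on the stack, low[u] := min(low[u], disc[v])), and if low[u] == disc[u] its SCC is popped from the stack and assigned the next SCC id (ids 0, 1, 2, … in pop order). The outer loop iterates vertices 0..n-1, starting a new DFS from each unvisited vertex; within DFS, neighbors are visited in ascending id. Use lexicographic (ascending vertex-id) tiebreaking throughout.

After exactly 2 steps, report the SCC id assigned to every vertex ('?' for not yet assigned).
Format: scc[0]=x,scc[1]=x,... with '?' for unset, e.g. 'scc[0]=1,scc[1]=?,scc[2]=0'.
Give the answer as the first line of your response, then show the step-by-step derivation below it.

scc[0]=0,scc[1]=?,scc[2]=1,scc[3]=?,scc[4]=?,scc[5]=?,scc[6]=?,scc[7]=?,scc[8]=?

step 1: low=(low[0]=0,low[1]=?,low[2]=?,low[3]=?,low[4]=?,low[5]=?,low[6]=?,low[7]=?,low[8]=?); scc=(scc[0]=0,scc[1]=?,scc[2]=?,scc[3]=?,scc[4]=?,scc[5]=?,scc[6]=?,scc[7]=?,scc[8]=?)
step 2: low=(low[0]=0,low[1]=1,low[2]=5,low[3]=?,low[4]=2,low[5]=?,low[6]=4,low[7]=?,low[8]=2); scc=(scc[0]=0,scc[1]=?,scc[2]=1,scc[3]=?,scc[4]=?,scc[5]=?,scc[6]=?,scc[7]=?,scc[8]=?)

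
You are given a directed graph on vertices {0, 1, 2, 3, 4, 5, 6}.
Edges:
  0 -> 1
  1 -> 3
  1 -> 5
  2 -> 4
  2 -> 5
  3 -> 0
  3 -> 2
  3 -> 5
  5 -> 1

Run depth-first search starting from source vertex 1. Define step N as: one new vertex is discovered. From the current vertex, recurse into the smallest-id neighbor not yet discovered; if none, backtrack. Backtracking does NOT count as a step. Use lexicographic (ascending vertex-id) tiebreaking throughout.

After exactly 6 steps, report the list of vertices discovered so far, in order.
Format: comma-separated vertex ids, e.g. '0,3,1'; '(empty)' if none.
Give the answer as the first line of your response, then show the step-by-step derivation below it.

1,3,0,2,4,5

step 1: discover 1; path=1; order=1
step 2: discover 3; path=1>3; order=1,3
step 3: discover 0; path=1>3>0; order=1,3,0
step 4: discover 2; path=1>3>2; order=1,3,0,2
step 5: discover 4; path=1>3>2>4; order=1,3,0,2,4
step 6: discover 5; path=1>3>2>5; order=1,3,0,2,4,5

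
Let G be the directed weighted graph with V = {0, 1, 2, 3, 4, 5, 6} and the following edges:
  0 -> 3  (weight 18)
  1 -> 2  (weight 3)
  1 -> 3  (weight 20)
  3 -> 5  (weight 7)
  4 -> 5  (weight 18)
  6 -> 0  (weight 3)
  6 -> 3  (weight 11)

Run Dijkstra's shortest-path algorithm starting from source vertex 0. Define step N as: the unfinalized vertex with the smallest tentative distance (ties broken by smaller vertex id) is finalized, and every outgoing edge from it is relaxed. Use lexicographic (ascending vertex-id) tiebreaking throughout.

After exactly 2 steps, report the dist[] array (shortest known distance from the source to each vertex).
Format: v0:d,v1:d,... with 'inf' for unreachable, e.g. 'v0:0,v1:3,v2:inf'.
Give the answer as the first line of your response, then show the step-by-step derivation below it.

v0:0,v1:inf,v2:inf,v3:18,v4:inf,v5:25,v6:inf

step 1: dist = v0:0,v1:inf,v2:inf,v3:18,v4:inf,v5:inf,v6:inf
step 2: dist = v0:0,v1:inf,v2:inf,v3:18,v4:inf,v5:25,v6:inf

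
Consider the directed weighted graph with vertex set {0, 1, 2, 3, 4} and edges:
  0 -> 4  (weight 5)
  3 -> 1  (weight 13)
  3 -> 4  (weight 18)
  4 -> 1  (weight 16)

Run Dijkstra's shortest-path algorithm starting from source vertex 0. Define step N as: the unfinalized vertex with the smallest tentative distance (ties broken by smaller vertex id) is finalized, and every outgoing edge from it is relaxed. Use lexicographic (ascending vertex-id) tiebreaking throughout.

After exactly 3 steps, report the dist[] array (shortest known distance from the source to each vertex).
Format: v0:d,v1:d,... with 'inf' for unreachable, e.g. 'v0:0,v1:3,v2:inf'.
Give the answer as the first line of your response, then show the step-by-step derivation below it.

v0:0,v1:21,v2:inf,v3:inf,v4:5

step 1: dist = v0:0,v1:inf,v2:inf,v3:inf,v4:5
step 2: dist = v0:0,v1:21,v2:inf,v3:inf,v4:5
step 3: dist = v0:0,v1:21,v2:inf,v3:inf,v4:5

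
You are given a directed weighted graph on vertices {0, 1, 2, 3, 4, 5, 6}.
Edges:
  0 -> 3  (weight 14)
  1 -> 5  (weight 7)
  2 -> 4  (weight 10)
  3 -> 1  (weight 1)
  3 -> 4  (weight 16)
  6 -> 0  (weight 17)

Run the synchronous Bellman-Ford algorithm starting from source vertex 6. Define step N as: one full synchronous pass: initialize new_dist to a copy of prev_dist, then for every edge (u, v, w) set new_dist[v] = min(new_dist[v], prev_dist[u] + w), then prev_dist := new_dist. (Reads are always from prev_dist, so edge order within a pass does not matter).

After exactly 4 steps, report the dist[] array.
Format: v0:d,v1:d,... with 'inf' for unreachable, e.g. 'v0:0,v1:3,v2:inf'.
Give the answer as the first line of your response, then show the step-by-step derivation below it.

v0:17,v1:32,v2:inf,v3:31,v4:47,v5:39,v6:0

step 1: dist = v0:17,v1:inf,v2:inf,v3:inf,v4:inf,v5:inf,v6:0
step 2: dist = v0:17,v1:inf,v2:inf,v3:31,v4:inf,v5:inf,v6:0
step 3: dist = v0:17,v1:32,v2:inf,v3:31,v4:47,v5:inf,v6:0
step 4: dist = v0:17,v1:32,v2:inf,v3:31,v4:47,v5:39,v6:0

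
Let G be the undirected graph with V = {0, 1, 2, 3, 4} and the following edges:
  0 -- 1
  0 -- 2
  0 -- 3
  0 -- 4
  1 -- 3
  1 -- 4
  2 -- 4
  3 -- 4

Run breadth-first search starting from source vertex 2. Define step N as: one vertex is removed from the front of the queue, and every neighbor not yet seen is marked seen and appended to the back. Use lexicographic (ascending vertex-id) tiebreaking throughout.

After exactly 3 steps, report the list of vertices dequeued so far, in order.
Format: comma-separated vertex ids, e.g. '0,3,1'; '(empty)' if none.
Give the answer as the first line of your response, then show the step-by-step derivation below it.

2,0,4

step 1: dequeue 2; queue=[0,4]; order=2
step 2: dequeue 0; queue=[4,1,3]; order=2,0
step 3: dequeue 4; queue=[1,3]; order=2,0,4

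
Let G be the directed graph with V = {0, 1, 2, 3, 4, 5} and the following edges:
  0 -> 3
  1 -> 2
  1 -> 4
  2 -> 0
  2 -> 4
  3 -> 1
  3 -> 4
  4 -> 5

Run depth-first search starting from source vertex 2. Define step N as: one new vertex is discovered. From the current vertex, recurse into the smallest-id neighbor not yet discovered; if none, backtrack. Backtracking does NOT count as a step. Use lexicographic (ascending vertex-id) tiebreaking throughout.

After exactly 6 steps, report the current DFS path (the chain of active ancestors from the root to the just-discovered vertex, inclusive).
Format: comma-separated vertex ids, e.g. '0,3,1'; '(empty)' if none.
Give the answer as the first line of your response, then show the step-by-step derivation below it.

2,0,3,1,4,5

step 1: discover 2; path=2; order=2
step 2: discover 0; path=2>0; order=2,0
step 3: discover 3; path=2>0>3; order=2,0,3
step 4: discover 1; path=2>0>3>1; order=2,0,3,1
step 5: discover 4; path=2>0>3>1>4; order=2,0,3,1,4
step 6: discover 5; path=2>0>3>1>4>5; order=2,0,3,1,4,5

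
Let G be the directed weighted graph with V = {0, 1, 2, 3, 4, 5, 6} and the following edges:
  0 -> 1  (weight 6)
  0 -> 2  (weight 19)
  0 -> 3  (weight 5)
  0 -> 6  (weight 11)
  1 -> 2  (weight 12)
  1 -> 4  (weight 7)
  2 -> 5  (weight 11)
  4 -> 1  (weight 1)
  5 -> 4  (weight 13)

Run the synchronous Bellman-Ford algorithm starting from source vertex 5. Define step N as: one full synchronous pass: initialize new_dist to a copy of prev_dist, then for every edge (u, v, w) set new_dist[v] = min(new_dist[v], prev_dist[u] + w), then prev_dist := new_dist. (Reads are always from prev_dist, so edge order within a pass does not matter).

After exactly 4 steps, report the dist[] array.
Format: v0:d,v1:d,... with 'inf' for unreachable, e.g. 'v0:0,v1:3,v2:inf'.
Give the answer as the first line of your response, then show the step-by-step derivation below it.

v0:inf,v1:14,v2:26,v3:inf,v4:13,v5:0,v6:inf

step 1: dist = v0:inf,v1:inf,v2:inf,v3:inf,v4:13,v5:0,v6:inf
step 2: dist = v0:inf,v1:14,v2:inf,v3:inf,v4:13,v5:0,v6:inf
step 3: dist = v0:inf,v1:14,v2:26,v3:inf,v4:13,v5:0,v6:inf
step 4: dist = v0:inf,v1:14,v2:26,v3:inf,v4:13,v5:0,v6:inf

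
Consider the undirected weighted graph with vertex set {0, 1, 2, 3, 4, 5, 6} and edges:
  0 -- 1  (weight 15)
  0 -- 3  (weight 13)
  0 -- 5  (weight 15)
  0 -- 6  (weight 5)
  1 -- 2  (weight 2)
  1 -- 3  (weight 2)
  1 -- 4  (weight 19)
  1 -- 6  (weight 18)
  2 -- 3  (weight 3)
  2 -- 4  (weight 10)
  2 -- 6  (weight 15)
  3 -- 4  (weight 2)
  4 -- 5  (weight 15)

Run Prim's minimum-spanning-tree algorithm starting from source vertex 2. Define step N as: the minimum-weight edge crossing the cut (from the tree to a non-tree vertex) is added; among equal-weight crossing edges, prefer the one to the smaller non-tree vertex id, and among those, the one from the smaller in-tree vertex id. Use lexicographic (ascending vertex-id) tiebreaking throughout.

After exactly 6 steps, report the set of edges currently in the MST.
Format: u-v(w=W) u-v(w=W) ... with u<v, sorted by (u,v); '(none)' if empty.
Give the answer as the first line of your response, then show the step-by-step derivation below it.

0-3(w=13) 0-5(w=15) 0-6(w=5) 1-2(w=2) 1-3(w=2) 3-4(w=2)

step 1: add edge 1-2 (w=2); MST = {1-2(w=2)}
step 2: add edge 1-3 (w=2); MST = {1-2(w=2) 1-3(w=2)}
step 3: add edge 3-4 (w=2); MST = {1-2(w=2) 1-3(w=2) 3-4(w=2)}
step 4: add edge 0-3 (w=13); MST = {0-3(w=13) 1-2(w=2) 1-3(w=2) 3-4(w=2)}
step 5: add edge 0-6 (w=5); MST = {0-3(w=13) 0-6(w=5) 1-2(w=2) 1-3(w=2) 3-4(w=2)}
step 6: add edge 0-5 (w=15); MST = {0-3(w=13) 0-5(w=15) 0-6(w=5) 1-2(w=2) 1-3(w=2) 3-4(w=2)}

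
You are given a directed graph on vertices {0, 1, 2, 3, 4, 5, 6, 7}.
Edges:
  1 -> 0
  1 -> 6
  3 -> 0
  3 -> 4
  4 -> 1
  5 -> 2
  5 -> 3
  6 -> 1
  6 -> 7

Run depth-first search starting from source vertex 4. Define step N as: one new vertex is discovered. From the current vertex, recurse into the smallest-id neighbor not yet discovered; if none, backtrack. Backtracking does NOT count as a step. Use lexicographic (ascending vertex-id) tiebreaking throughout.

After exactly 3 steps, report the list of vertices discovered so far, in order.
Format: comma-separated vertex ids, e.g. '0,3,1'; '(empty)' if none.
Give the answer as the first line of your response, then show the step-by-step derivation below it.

4,1,0

step 1: discover 4; path=4; order=4
step 2: discover 1; path=4>1; order=4,1
step 3: discover 0; path=4>1>0; order=4,1,0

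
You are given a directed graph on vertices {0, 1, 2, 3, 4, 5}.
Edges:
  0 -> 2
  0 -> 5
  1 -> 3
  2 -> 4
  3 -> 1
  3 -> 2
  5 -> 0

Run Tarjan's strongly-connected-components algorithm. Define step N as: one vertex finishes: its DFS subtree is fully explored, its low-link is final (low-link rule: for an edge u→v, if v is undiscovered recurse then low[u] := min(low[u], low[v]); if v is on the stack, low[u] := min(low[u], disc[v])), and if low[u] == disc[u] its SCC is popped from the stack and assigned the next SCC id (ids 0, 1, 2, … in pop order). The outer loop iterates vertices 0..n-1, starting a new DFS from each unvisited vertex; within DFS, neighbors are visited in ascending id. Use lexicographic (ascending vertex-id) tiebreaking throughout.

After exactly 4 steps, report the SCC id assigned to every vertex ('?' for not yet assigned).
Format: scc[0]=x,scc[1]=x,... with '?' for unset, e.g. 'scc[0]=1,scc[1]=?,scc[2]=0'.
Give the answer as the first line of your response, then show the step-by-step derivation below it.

scc[0]=2,scc[1]=?,scc[2]=1,scc[3]=?,scc[4]=0,scc[5]=2

step 1: low=(low[0]=0,low[1]=?,low[2]=1,low[3]=?,low[4]=2,low[5]=?); scc=(scc[0]=?,scc[1]=?,scc[2]=?,scc[3]=?,scc[4]=0,scc[5]=?)
step 2: low=(low[0]=0,low[1]=?,low[2]=1,low[3]=?,low[4]=2,low[5]=?); scc=(scc[0]=?,scc[1]=?,scc[2]=1,scc[3]=?,scc[4]=0,scc[5]=?)
step 3: low=(low[0]=0,low[1]=?,low[2]=1,low[3]=?,low[4]=2,low[5]=0); scc=(scc[0]=?,scc[1]=?,scc[2]=1,scc[3]=?,scc[4]=0,scc[5]=?)
step 4: low=(low[0]=0,low[1]=?,low[2]=1,low[3]=?,low[4]=2,low[5]=0); scc=(scc[0]=2,scc[1]=?,scc[2]=1,scc[3]=?,scc[4]=0,scc[5]=2)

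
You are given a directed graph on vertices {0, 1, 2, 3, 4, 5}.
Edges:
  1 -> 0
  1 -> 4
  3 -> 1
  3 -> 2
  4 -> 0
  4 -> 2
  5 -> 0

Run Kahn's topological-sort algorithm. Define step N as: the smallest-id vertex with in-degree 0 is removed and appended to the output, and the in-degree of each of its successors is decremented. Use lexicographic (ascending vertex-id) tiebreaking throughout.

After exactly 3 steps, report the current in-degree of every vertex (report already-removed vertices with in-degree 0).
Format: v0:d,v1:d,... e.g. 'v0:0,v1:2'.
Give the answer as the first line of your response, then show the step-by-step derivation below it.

v0:1,v1:0,v2:0,v3:0,v4:0,v5:0

step 1: output 3; order=[3]; indeg=(3,0,1,0,1,0)
step 2: output 1; order=[3,1]; indeg=(2,0,1,0,0,0)
step 3: output 4; order=[3,1,4]; indeg=(1,0,0,0,0,0)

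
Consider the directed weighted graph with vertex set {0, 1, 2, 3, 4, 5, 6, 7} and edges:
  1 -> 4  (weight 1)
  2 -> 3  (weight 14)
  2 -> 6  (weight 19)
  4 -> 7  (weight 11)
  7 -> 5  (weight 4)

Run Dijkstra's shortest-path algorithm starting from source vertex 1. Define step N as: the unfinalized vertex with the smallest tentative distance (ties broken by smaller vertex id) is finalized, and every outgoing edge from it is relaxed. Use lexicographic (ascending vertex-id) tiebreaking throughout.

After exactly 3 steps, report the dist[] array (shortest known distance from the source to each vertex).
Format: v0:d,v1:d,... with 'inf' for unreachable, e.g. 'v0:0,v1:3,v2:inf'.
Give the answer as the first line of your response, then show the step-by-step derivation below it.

v0:inf,v1:0,v2:inf,v3:inf,v4:1,v5:16,v6:inf,v7:12

step 1: dist = v0:inf,v1:0,v2:inf,v3:inf,v4:1,v5:inf,v6:inf,v7:inf
step 2: dist = v0:inf,v1:0,v2:inf,v3:inf,v4:1,v5:inf,v6:inf,v7:12
step 3: dist = v0:inf,v1:0,v2:inf,v3:inf,v4:1,v5:16,v6:inf,v7:12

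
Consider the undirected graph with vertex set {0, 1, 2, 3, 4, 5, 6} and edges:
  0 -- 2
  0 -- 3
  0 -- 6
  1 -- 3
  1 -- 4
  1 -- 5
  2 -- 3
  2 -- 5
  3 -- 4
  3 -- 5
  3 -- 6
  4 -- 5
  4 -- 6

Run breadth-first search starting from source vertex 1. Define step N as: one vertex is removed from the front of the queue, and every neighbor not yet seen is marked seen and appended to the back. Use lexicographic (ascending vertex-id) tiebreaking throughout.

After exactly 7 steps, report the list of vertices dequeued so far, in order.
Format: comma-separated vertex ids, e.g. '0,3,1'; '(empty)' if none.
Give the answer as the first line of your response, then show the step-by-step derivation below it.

1,3,4,5,0,2,6

step 1: dequeue 1; queue=[3,4,5]; order=1
step 2: dequeue 3; queue=[4,5,0,2,6]; order=1,3
step 3: dequeue 4; queue=[5,0,2,6]; order=1,3,4
step 4: dequeue 5; queue=[0,2,6]; order=1,3,4,5
step 5: dequeue 0; queue=[2,6]; order=1,3,4,5,0
step 6: dequeue 2; queue=[6]; order=1,3,4,5,0,2
step 7: dequeue 6; queue=[(empty)]; order=1,3,4,5,0,2,6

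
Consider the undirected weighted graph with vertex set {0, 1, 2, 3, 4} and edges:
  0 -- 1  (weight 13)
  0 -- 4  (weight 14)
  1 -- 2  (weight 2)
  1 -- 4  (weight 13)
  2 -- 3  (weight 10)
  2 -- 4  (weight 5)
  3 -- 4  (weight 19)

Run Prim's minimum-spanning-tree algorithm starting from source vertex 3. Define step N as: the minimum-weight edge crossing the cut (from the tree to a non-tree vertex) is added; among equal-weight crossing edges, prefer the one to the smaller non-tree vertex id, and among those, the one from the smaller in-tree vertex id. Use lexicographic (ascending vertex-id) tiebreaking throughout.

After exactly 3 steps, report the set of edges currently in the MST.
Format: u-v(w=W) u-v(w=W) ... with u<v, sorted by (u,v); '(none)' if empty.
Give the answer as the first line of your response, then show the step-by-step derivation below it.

1-2(w=2) 2-3(w=10) 2-4(w=5)

step 1: add edge 2-3 (w=10); MST = {2-3(w=10)}
step 2: add edge 1-2 (w=2); MST = {1-2(w=2) 2-3(w=10)}
step 3: add edge 2-4 (w=5); MST = {1-2(w=2) 2-3(w=10) 2-4(w=5)}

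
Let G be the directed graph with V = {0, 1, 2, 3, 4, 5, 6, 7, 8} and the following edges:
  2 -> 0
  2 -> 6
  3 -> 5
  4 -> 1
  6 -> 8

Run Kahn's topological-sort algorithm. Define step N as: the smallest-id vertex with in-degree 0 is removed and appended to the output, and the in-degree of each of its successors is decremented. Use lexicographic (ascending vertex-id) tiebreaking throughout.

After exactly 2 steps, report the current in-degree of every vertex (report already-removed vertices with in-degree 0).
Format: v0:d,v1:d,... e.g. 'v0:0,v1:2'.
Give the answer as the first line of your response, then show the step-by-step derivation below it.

v0:0,v1:1,v2:0,v3:0,v4:0,v5:1,v6:0,v7:0,v8:1

step 1: output 2; order=[2]; indeg=(0,1,0,0,0,1,0,0,1)
step 2: output 0; order=[2,0]; indeg=(0,1,0,0,0,1,0,0,1)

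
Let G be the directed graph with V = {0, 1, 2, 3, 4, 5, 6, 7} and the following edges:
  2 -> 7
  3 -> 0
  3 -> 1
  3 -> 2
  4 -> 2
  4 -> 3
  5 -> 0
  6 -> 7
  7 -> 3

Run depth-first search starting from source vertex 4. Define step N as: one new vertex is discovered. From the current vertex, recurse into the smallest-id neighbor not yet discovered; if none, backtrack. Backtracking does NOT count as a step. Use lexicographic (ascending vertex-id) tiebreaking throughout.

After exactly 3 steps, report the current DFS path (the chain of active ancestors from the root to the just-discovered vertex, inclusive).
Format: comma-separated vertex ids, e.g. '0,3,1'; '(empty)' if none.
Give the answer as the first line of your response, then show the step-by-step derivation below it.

4,2,7

step 1: discover 4; path=4; order=4
step 2: discover 2; path=4>2; order=4,2
step 3: discover 7; path=4>2>7; order=4,2,7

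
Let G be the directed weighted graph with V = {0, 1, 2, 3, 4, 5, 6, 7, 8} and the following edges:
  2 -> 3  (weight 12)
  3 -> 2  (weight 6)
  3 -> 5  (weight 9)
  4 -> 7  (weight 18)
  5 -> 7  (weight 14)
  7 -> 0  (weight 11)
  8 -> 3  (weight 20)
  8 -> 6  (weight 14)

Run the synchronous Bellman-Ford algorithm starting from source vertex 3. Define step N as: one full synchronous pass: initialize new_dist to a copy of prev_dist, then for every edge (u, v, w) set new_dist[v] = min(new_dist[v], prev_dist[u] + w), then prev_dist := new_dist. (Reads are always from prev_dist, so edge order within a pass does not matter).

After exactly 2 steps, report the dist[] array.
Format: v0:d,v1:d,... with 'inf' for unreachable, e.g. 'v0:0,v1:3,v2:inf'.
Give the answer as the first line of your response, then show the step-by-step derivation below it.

v0:inf,v1:inf,v2:6,v3:0,v4:inf,v5:9,v6:inf,v7:23,v8:inf

step 1: dist = v0:inf,v1:inf,v2:6,v3:0,v4:inf,v5:9,v6:inf,v7:inf,v8:inf
step 2: dist = v0:inf,v1:inf,v2:6,v3:0,v4:inf,v5:9,v6:inf,v7:23,v8:inf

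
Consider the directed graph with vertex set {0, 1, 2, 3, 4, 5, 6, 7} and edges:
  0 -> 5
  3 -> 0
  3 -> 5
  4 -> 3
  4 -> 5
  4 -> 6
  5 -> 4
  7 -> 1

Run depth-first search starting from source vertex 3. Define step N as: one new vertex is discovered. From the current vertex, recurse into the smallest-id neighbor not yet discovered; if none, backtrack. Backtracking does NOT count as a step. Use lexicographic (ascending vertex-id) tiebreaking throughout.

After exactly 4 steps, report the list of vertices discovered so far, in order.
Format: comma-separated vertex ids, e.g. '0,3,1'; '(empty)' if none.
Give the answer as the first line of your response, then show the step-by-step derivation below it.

3,0,5,4

step 1: discover 3; path=3; order=3
step 2: discover 0; path=3>0; order=3,0
step 3: discover 5; path=3>0>5; order=3,0,5
step 4: discover 4; path=3>0>5>4; order=3,0,5,4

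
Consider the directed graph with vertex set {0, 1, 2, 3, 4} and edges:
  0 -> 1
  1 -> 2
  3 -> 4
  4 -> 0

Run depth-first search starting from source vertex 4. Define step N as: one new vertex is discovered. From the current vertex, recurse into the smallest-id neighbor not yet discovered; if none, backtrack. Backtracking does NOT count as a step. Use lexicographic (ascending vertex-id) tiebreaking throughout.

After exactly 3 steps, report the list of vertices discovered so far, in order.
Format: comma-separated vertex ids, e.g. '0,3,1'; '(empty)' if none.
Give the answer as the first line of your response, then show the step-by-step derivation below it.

4,0,1

step 1: discover 4; path=4; order=4
step 2: discover 0; path=4>0; order=4,0
step 3: discover 1; path=4>0>1; order=4,0,1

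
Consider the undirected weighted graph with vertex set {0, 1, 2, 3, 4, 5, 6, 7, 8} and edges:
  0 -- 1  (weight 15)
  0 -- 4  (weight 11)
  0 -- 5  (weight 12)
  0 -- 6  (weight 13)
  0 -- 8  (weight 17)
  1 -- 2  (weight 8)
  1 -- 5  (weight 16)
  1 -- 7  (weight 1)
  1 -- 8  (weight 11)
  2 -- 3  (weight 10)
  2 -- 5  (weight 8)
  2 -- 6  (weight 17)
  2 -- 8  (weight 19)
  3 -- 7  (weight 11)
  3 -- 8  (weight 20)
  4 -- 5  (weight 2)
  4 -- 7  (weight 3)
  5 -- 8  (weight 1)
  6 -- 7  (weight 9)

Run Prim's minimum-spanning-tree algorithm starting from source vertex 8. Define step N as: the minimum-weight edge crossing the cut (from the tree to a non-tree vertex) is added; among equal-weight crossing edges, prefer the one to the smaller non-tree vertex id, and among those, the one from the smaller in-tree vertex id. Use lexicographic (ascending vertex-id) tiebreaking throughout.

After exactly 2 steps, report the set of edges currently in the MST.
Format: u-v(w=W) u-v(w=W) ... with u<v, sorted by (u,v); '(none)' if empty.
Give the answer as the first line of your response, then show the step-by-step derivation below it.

4-5(w=2) 5-8(w=1)

step 1: add edge 5-8 (w=1); MST = {5-8(w=1)}
step 2: add edge 4-5 (w=2); MST = {4-5(w=2) 5-8(w=1)}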